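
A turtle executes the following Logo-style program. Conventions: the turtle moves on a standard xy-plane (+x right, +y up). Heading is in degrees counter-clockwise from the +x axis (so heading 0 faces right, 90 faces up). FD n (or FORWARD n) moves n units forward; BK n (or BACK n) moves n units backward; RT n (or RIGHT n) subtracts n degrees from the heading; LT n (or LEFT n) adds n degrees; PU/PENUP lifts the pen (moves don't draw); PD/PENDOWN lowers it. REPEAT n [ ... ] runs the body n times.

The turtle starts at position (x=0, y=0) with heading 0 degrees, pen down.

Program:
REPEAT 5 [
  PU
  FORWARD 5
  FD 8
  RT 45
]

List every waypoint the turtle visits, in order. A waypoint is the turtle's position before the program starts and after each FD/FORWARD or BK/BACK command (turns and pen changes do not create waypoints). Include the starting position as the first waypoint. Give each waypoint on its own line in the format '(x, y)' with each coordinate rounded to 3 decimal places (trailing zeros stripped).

Answer: (0, 0)
(5, 0)
(13, 0)
(16.536, -3.536)
(22.192, -9.192)
(22.192, -14.192)
(22.192, -22.192)
(18.657, -25.728)
(13, -31.385)
(8, -31.385)
(0, -31.385)

Derivation:
Executing turtle program step by step:
Start: pos=(0,0), heading=0, pen down
REPEAT 5 [
  -- iteration 1/5 --
  PU: pen up
  FD 5: (0,0) -> (5,0) [heading=0, move]
  FD 8: (5,0) -> (13,0) [heading=0, move]
  RT 45: heading 0 -> 315
  -- iteration 2/5 --
  PU: pen up
  FD 5: (13,0) -> (16.536,-3.536) [heading=315, move]
  FD 8: (16.536,-3.536) -> (22.192,-9.192) [heading=315, move]
  RT 45: heading 315 -> 270
  -- iteration 3/5 --
  PU: pen up
  FD 5: (22.192,-9.192) -> (22.192,-14.192) [heading=270, move]
  FD 8: (22.192,-14.192) -> (22.192,-22.192) [heading=270, move]
  RT 45: heading 270 -> 225
  -- iteration 4/5 --
  PU: pen up
  FD 5: (22.192,-22.192) -> (18.657,-25.728) [heading=225, move]
  FD 8: (18.657,-25.728) -> (13,-31.385) [heading=225, move]
  RT 45: heading 225 -> 180
  -- iteration 5/5 --
  PU: pen up
  FD 5: (13,-31.385) -> (8,-31.385) [heading=180, move]
  FD 8: (8,-31.385) -> (0,-31.385) [heading=180, move]
  RT 45: heading 180 -> 135
]
Final: pos=(0,-31.385), heading=135, 0 segment(s) drawn
Waypoints (11 total):
(0, 0)
(5, 0)
(13, 0)
(16.536, -3.536)
(22.192, -9.192)
(22.192, -14.192)
(22.192, -22.192)
(18.657, -25.728)
(13, -31.385)
(8, -31.385)
(0, -31.385)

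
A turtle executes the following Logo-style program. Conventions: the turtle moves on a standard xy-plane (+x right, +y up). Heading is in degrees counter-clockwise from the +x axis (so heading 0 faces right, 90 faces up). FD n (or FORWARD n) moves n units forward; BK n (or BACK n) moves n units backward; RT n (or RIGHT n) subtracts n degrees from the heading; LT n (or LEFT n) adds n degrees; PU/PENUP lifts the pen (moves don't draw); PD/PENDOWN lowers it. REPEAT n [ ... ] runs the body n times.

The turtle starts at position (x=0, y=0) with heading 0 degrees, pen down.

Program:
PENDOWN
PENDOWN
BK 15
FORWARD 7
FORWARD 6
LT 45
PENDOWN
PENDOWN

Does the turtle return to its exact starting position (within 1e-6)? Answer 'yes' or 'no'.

Executing turtle program step by step:
Start: pos=(0,0), heading=0, pen down
PD: pen down
PD: pen down
BK 15: (0,0) -> (-15,0) [heading=0, draw]
FD 7: (-15,0) -> (-8,0) [heading=0, draw]
FD 6: (-8,0) -> (-2,0) [heading=0, draw]
LT 45: heading 0 -> 45
PD: pen down
PD: pen down
Final: pos=(-2,0), heading=45, 3 segment(s) drawn

Start position: (0, 0)
Final position: (-2, 0)
Distance = 2; >= 1e-6 -> NOT closed

Answer: no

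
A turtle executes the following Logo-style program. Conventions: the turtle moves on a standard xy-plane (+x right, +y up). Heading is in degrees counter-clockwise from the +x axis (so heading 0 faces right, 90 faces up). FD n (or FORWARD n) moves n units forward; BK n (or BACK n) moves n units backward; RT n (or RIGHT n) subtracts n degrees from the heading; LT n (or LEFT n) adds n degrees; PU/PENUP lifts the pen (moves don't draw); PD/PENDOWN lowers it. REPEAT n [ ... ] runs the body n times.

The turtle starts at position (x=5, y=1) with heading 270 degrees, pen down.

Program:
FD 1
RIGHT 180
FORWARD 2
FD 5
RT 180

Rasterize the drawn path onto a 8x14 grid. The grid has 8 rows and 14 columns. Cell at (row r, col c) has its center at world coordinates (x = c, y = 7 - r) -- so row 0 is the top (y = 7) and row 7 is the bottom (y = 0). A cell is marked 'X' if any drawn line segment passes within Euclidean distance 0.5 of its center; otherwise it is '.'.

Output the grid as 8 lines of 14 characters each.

Answer: .....X........
.....X........
.....X........
.....X........
.....X........
.....X........
.....X........
.....X........

Derivation:
Segment 0: (5,1) -> (5,0)
Segment 1: (5,0) -> (5,2)
Segment 2: (5,2) -> (5,7)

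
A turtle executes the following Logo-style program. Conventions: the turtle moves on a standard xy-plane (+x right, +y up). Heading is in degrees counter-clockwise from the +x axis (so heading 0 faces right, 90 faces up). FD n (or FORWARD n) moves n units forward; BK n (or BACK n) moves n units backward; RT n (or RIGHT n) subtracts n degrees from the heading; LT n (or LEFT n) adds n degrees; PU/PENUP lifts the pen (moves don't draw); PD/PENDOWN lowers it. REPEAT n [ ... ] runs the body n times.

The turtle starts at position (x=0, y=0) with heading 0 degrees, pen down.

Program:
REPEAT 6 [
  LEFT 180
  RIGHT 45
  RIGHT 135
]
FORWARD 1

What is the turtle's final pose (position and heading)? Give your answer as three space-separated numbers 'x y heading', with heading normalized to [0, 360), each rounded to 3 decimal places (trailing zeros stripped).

Answer: 1 0 0

Derivation:
Executing turtle program step by step:
Start: pos=(0,0), heading=0, pen down
REPEAT 6 [
  -- iteration 1/6 --
  LT 180: heading 0 -> 180
  RT 45: heading 180 -> 135
  RT 135: heading 135 -> 0
  -- iteration 2/6 --
  LT 180: heading 0 -> 180
  RT 45: heading 180 -> 135
  RT 135: heading 135 -> 0
  -- iteration 3/6 --
  LT 180: heading 0 -> 180
  RT 45: heading 180 -> 135
  RT 135: heading 135 -> 0
  -- iteration 4/6 --
  LT 180: heading 0 -> 180
  RT 45: heading 180 -> 135
  RT 135: heading 135 -> 0
  -- iteration 5/6 --
  LT 180: heading 0 -> 180
  RT 45: heading 180 -> 135
  RT 135: heading 135 -> 0
  -- iteration 6/6 --
  LT 180: heading 0 -> 180
  RT 45: heading 180 -> 135
  RT 135: heading 135 -> 0
]
FD 1: (0,0) -> (1,0) [heading=0, draw]
Final: pos=(1,0), heading=0, 1 segment(s) drawn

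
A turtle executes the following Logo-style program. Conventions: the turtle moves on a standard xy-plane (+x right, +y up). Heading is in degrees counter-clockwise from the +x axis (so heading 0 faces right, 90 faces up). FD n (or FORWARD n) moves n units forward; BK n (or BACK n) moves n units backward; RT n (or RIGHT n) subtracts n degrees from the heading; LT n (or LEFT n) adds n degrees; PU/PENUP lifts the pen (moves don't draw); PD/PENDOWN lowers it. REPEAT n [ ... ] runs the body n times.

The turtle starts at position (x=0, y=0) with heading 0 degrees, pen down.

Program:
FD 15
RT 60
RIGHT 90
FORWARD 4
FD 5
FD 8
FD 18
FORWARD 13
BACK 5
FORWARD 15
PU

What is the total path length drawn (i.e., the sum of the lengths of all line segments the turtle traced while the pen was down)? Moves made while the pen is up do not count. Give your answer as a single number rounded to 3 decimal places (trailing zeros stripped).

Executing turtle program step by step:
Start: pos=(0,0), heading=0, pen down
FD 15: (0,0) -> (15,0) [heading=0, draw]
RT 60: heading 0 -> 300
RT 90: heading 300 -> 210
FD 4: (15,0) -> (11.536,-2) [heading=210, draw]
FD 5: (11.536,-2) -> (7.206,-4.5) [heading=210, draw]
FD 8: (7.206,-4.5) -> (0.278,-8.5) [heading=210, draw]
FD 18: (0.278,-8.5) -> (-15.311,-17.5) [heading=210, draw]
FD 13: (-15.311,-17.5) -> (-26.569,-24) [heading=210, draw]
BK 5: (-26.569,-24) -> (-22.239,-21.5) [heading=210, draw]
FD 15: (-22.239,-21.5) -> (-35.229,-29) [heading=210, draw]
PU: pen up
Final: pos=(-35.229,-29), heading=210, 8 segment(s) drawn

Segment lengths:
  seg 1: (0,0) -> (15,0), length = 15
  seg 2: (15,0) -> (11.536,-2), length = 4
  seg 3: (11.536,-2) -> (7.206,-4.5), length = 5
  seg 4: (7.206,-4.5) -> (0.278,-8.5), length = 8
  seg 5: (0.278,-8.5) -> (-15.311,-17.5), length = 18
  seg 6: (-15.311,-17.5) -> (-26.569,-24), length = 13
  seg 7: (-26.569,-24) -> (-22.239,-21.5), length = 5
  seg 8: (-22.239,-21.5) -> (-35.229,-29), length = 15
Total = 83

Answer: 83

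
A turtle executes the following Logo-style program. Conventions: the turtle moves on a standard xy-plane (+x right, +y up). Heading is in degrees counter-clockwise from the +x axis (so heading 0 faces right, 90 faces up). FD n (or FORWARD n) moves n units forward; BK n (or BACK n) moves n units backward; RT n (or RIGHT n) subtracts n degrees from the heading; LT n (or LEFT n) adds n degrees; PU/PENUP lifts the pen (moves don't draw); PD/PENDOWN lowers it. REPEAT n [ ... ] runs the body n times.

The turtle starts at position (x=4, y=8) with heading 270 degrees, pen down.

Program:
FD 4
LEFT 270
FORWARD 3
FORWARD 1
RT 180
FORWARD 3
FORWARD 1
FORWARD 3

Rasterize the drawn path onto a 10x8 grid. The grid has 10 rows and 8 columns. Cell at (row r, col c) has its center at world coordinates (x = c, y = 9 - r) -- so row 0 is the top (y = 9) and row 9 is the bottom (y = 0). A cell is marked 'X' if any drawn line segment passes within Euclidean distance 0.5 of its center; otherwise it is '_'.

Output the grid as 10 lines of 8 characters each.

Answer: ________
____X___
____X___
____X___
____X___
XXXXXXXX
________
________
________
________

Derivation:
Segment 0: (4,8) -> (4,4)
Segment 1: (4,4) -> (1,4)
Segment 2: (1,4) -> (-0,4)
Segment 3: (-0,4) -> (3,4)
Segment 4: (3,4) -> (4,4)
Segment 5: (4,4) -> (7,4)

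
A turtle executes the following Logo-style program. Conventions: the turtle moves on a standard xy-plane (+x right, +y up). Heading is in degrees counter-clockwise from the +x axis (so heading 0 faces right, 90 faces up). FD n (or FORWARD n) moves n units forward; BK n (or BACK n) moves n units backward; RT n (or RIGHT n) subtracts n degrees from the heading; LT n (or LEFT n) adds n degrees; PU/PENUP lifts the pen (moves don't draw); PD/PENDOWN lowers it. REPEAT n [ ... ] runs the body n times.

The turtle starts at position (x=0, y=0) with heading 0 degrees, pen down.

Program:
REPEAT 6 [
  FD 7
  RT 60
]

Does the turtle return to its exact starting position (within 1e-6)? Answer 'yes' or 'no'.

Executing turtle program step by step:
Start: pos=(0,0), heading=0, pen down
REPEAT 6 [
  -- iteration 1/6 --
  FD 7: (0,0) -> (7,0) [heading=0, draw]
  RT 60: heading 0 -> 300
  -- iteration 2/6 --
  FD 7: (7,0) -> (10.5,-6.062) [heading=300, draw]
  RT 60: heading 300 -> 240
  -- iteration 3/6 --
  FD 7: (10.5,-6.062) -> (7,-12.124) [heading=240, draw]
  RT 60: heading 240 -> 180
  -- iteration 4/6 --
  FD 7: (7,-12.124) -> (0,-12.124) [heading=180, draw]
  RT 60: heading 180 -> 120
  -- iteration 5/6 --
  FD 7: (0,-12.124) -> (-3.5,-6.062) [heading=120, draw]
  RT 60: heading 120 -> 60
  -- iteration 6/6 --
  FD 7: (-3.5,-6.062) -> (0,0) [heading=60, draw]
  RT 60: heading 60 -> 0
]
Final: pos=(0,0), heading=0, 6 segment(s) drawn

Start position: (0, 0)
Final position: (0, 0)
Distance = 0; < 1e-6 -> CLOSED

Answer: yes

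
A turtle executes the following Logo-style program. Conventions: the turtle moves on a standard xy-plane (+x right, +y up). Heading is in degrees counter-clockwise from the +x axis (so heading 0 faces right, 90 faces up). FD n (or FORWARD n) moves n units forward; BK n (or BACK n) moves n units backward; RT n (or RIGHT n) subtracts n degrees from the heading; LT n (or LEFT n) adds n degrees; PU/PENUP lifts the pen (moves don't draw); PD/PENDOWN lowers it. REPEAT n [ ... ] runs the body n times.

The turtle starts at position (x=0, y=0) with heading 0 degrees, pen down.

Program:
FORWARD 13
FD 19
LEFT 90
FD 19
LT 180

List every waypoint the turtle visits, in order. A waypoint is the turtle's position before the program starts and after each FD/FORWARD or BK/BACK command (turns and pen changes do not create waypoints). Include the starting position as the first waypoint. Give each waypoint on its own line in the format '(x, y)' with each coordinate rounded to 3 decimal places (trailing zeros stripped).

Executing turtle program step by step:
Start: pos=(0,0), heading=0, pen down
FD 13: (0,0) -> (13,0) [heading=0, draw]
FD 19: (13,0) -> (32,0) [heading=0, draw]
LT 90: heading 0 -> 90
FD 19: (32,0) -> (32,19) [heading=90, draw]
LT 180: heading 90 -> 270
Final: pos=(32,19), heading=270, 3 segment(s) drawn
Waypoints (4 total):
(0, 0)
(13, 0)
(32, 0)
(32, 19)

Answer: (0, 0)
(13, 0)
(32, 0)
(32, 19)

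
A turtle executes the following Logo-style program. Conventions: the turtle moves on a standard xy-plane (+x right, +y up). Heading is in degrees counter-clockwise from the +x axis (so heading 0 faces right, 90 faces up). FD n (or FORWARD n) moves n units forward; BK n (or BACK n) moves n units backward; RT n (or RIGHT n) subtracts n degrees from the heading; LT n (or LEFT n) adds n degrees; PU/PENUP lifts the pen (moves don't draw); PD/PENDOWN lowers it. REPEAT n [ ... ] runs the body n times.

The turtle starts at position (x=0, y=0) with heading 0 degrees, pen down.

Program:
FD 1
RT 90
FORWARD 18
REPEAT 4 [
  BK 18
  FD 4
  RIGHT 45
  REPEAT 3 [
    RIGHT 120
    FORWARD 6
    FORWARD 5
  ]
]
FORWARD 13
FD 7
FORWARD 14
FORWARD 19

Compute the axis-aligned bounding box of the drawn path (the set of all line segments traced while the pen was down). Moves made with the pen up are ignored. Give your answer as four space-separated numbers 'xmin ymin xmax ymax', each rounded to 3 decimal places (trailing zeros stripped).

Executing turtle program step by step:
Start: pos=(0,0), heading=0, pen down
FD 1: (0,0) -> (1,0) [heading=0, draw]
RT 90: heading 0 -> 270
FD 18: (1,0) -> (1,-18) [heading=270, draw]
REPEAT 4 [
  -- iteration 1/4 --
  BK 18: (1,-18) -> (1,0) [heading=270, draw]
  FD 4: (1,0) -> (1,-4) [heading=270, draw]
  RT 45: heading 270 -> 225
  REPEAT 3 [
    -- iteration 1/3 --
    RT 120: heading 225 -> 105
    FD 6: (1,-4) -> (-0.553,1.796) [heading=105, draw]
    FD 5: (-0.553,1.796) -> (-1.847,6.625) [heading=105, draw]
    -- iteration 2/3 --
    RT 120: heading 105 -> 345
    FD 6: (-1.847,6.625) -> (3.949,5.072) [heading=345, draw]
    FD 5: (3.949,5.072) -> (8.778,3.778) [heading=345, draw]
    -- iteration 3/3 --
    RT 120: heading 345 -> 225
    FD 6: (8.778,3.778) -> (4.536,-0.464) [heading=225, draw]
    FD 5: (4.536,-0.464) -> (1,-4) [heading=225, draw]
  ]
  -- iteration 2/4 --
  BK 18: (1,-4) -> (13.728,8.728) [heading=225, draw]
  FD 4: (13.728,8.728) -> (10.899,5.899) [heading=225, draw]
  RT 45: heading 225 -> 180
  REPEAT 3 [
    -- iteration 1/3 --
    RT 120: heading 180 -> 60
    FD 6: (10.899,5.899) -> (13.899,11.096) [heading=60, draw]
    FD 5: (13.899,11.096) -> (16.399,15.426) [heading=60, draw]
    -- iteration 2/3 --
    RT 120: heading 60 -> 300
    FD 6: (16.399,15.426) -> (19.399,10.23) [heading=300, draw]
    FD 5: (19.399,10.23) -> (21.899,5.899) [heading=300, draw]
    -- iteration 3/3 --
    RT 120: heading 300 -> 180
    FD 6: (21.899,5.899) -> (15.899,5.899) [heading=180, draw]
    FD 5: (15.899,5.899) -> (10.899,5.899) [heading=180, draw]
  ]
  -- iteration 3/4 --
  BK 18: (10.899,5.899) -> (28.899,5.899) [heading=180, draw]
  FD 4: (28.899,5.899) -> (24.899,5.899) [heading=180, draw]
  RT 45: heading 180 -> 135
  REPEAT 3 [
    -- iteration 1/3 --
    RT 120: heading 135 -> 15
    FD 6: (24.899,5.899) -> (30.695,7.452) [heading=15, draw]
    FD 5: (30.695,7.452) -> (35.525,8.747) [heading=15, draw]
    -- iteration 2/3 --
    RT 120: heading 15 -> 255
    FD 6: (35.525,8.747) -> (33.972,2.951) [heading=255, draw]
    FD 5: (33.972,2.951) -> (32.678,-1.879) [heading=255, draw]
    -- iteration 3/3 --
    RT 120: heading 255 -> 135
    FD 6: (32.678,-1.879) -> (28.435,2.364) [heading=135, draw]
    FD 5: (28.435,2.364) -> (24.899,5.899) [heading=135, draw]
  ]
  -- iteration 4/4 --
  BK 18: (24.899,5.899) -> (37.627,-6.828) [heading=135, draw]
  FD 4: (37.627,-6.828) -> (34.799,-4) [heading=135, draw]
  RT 45: heading 135 -> 90
  REPEAT 3 [
    -- iteration 1/3 --
    RT 120: heading 90 -> 330
    FD 6: (34.799,-4) -> (39.995,-7) [heading=330, draw]
    FD 5: (39.995,-7) -> (44.325,-9.5) [heading=330, draw]
    -- iteration 2/3 --
    RT 120: heading 330 -> 210
    FD 6: (44.325,-9.5) -> (39.129,-12.5) [heading=210, draw]
    FD 5: (39.129,-12.5) -> (34.799,-15) [heading=210, draw]
    -- iteration 3/3 --
    RT 120: heading 210 -> 90
    FD 6: (34.799,-15) -> (34.799,-9) [heading=90, draw]
    FD 5: (34.799,-9) -> (34.799,-4) [heading=90, draw]
  ]
]
FD 13: (34.799,-4) -> (34.799,9) [heading=90, draw]
FD 7: (34.799,9) -> (34.799,16) [heading=90, draw]
FD 14: (34.799,16) -> (34.799,30) [heading=90, draw]
FD 19: (34.799,30) -> (34.799,49) [heading=90, draw]
Final: pos=(34.799,49), heading=90, 38 segment(s) drawn

Segment endpoints: x in {-1.847, -0.553, 0, 1, 1, 1, 1, 3.949, 4.536, 8.778, 10.899, 10.899, 13.728, 13.899, 15.899, 16.399, 19.399, 21.899, 24.899, 24.899, 28.435, 28.899, 30.695, 32.678, 33.972, 34.799, 34.799, 34.799, 34.799, 34.799, 34.799, 34.799, 35.525, 37.627, 39.129, 39.995, 44.325}, y in {-18, -15, -12.5, -9.5, -9, -7, -6.828, -4, -4, -4, -4, -1.879, -0.464, 0, 1.796, 2.364, 2.951, 3.778, 5.072, 5.899, 5.899, 5.899, 5.899, 5.899, 5.899, 5.899, 6.625, 7.452, 8.728, 8.747, 9, 10.23, 11.096, 15.426, 16, 30, 49}
xmin=-1.847, ymin=-18, xmax=44.325, ymax=49

Answer: -1.847 -18 44.325 49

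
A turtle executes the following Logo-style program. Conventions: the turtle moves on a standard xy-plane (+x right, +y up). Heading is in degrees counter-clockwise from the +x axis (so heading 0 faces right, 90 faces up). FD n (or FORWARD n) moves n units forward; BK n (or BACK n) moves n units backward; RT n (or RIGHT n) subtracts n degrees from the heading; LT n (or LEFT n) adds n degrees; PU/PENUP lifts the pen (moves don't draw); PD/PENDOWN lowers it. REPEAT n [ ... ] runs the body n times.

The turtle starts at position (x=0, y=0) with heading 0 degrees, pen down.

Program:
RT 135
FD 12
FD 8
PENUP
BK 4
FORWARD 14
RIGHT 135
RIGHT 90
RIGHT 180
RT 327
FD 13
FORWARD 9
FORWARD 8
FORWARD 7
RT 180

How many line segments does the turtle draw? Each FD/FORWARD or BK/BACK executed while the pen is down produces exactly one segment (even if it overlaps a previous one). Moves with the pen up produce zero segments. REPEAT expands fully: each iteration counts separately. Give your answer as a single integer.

Answer: 2

Derivation:
Executing turtle program step by step:
Start: pos=(0,0), heading=0, pen down
RT 135: heading 0 -> 225
FD 12: (0,0) -> (-8.485,-8.485) [heading=225, draw]
FD 8: (-8.485,-8.485) -> (-14.142,-14.142) [heading=225, draw]
PU: pen up
BK 4: (-14.142,-14.142) -> (-11.314,-11.314) [heading=225, move]
FD 14: (-11.314,-11.314) -> (-21.213,-21.213) [heading=225, move]
RT 135: heading 225 -> 90
RT 90: heading 90 -> 0
RT 180: heading 0 -> 180
RT 327: heading 180 -> 213
FD 13: (-21.213,-21.213) -> (-32.116,-28.294) [heading=213, move]
FD 9: (-32.116,-28.294) -> (-39.664,-33.195) [heading=213, move]
FD 8: (-39.664,-33.195) -> (-46.373,-37.552) [heading=213, move]
FD 7: (-46.373,-37.552) -> (-52.244,-41.365) [heading=213, move]
RT 180: heading 213 -> 33
Final: pos=(-52.244,-41.365), heading=33, 2 segment(s) drawn
Segments drawn: 2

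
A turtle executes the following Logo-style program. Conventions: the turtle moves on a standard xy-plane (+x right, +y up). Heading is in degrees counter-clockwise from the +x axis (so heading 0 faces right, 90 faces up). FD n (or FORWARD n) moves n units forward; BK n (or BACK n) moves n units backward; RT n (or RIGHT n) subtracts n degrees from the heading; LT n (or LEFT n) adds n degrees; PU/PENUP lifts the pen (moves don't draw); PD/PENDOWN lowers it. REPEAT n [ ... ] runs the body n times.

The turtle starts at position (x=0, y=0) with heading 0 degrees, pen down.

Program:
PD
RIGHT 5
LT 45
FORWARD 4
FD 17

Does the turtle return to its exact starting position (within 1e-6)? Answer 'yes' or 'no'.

Answer: no

Derivation:
Executing turtle program step by step:
Start: pos=(0,0), heading=0, pen down
PD: pen down
RT 5: heading 0 -> 355
LT 45: heading 355 -> 40
FD 4: (0,0) -> (3.064,2.571) [heading=40, draw]
FD 17: (3.064,2.571) -> (16.087,13.499) [heading=40, draw]
Final: pos=(16.087,13.499), heading=40, 2 segment(s) drawn

Start position: (0, 0)
Final position: (16.087, 13.499)
Distance = 21; >= 1e-6 -> NOT closed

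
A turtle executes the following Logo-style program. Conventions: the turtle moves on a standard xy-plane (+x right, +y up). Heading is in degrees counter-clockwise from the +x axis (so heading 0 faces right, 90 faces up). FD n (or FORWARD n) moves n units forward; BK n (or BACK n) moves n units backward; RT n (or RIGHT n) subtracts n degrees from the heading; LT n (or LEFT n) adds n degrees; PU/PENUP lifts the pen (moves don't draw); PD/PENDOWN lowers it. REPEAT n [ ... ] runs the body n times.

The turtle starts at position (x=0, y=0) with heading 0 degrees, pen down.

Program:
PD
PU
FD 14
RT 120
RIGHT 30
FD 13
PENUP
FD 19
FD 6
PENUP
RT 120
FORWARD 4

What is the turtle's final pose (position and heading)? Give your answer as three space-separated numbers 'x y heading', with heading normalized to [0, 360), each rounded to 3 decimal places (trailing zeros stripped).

Executing turtle program step by step:
Start: pos=(0,0), heading=0, pen down
PD: pen down
PU: pen up
FD 14: (0,0) -> (14,0) [heading=0, move]
RT 120: heading 0 -> 240
RT 30: heading 240 -> 210
FD 13: (14,0) -> (2.742,-6.5) [heading=210, move]
PU: pen up
FD 19: (2.742,-6.5) -> (-13.713,-16) [heading=210, move]
FD 6: (-13.713,-16) -> (-18.909,-19) [heading=210, move]
PU: pen up
RT 120: heading 210 -> 90
FD 4: (-18.909,-19) -> (-18.909,-15) [heading=90, move]
Final: pos=(-18.909,-15), heading=90, 0 segment(s) drawn

Answer: -18.909 -15 90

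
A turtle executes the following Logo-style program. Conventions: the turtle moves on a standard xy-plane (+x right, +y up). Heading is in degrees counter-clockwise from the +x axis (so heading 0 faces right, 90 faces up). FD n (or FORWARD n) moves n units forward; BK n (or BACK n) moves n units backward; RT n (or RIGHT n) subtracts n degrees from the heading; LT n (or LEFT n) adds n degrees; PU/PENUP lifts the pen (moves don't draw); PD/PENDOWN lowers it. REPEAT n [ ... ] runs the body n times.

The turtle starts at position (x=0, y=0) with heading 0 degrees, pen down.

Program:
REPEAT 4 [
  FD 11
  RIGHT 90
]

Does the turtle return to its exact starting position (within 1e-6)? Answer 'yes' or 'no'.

Answer: yes

Derivation:
Executing turtle program step by step:
Start: pos=(0,0), heading=0, pen down
REPEAT 4 [
  -- iteration 1/4 --
  FD 11: (0,0) -> (11,0) [heading=0, draw]
  RT 90: heading 0 -> 270
  -- iteration 2/4 --
  FD 11: (11,0) -> (11,-11) [heading=270, draw]
  RT 90: heading 270 -> 180
  -- iteration 3/4 --
  FD 11: (11,-11) -> (0,-11) [heading=180, draw]
  RT 90: heading 180 -> 90
  -- iteration 4/4 --
  FD 11: (0,-11) -> (0,0) [heading=90, draw]
  RT 90: heading 90 -> 0
]
Final: pos=(0,0), heading=0, 4 segment(s) drawn

Start position: (0, 0)
Final position: (0, 0)
Distance = 0; < 1e-6 -> CLOSED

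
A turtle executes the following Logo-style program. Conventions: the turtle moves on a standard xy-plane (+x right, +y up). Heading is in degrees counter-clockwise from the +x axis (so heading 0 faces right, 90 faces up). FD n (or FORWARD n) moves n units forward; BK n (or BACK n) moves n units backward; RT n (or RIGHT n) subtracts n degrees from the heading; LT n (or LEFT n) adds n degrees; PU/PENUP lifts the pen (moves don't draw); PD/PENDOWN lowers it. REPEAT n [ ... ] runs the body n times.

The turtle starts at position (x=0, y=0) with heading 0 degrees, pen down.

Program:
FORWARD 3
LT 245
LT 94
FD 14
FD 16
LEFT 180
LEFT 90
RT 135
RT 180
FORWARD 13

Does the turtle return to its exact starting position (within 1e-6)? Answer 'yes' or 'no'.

Executing turtle program step by step:
Start: pos=(0,0), heading=0, pen down
FD 3: (0,0) -> (3,0) [heading=0, draw]
LT 245: heading 0 -> 245
LT 94: heading 245 -> 339
FD 14: (3,0) -> (16.07,-5.017) [heading=339, draw]
FD 16: (16.07,-5.017) -> (31.007,-10.751) [heading=339, draw]
LT 180: heading 339 -> 159
LT 90: heading 159 -> 249
RT 135: heading 249 -> 114
RT 180: heading 114 -> 294
FD 13: (31.007,-10.751) -> (36.295,-22.627) [heading=294, draw]
Final: pos=(36.295,-22.627), heading=294, 4 segment(s) drawn

Start position: (0, 0)
Final position: (36.295, -22.627)
Distance = 42.77; >= 1e-6 -> NOT closed

Answer: no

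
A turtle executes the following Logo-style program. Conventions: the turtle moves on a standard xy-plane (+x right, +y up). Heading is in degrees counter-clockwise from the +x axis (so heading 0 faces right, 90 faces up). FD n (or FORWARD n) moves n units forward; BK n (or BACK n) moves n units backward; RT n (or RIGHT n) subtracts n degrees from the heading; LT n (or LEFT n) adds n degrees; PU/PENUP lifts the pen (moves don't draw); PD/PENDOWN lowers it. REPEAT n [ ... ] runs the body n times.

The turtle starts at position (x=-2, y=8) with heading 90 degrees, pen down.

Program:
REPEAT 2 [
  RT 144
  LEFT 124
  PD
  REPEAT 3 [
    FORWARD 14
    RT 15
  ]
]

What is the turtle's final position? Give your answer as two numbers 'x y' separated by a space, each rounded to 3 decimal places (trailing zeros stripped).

Executing turtle program step by step:
Start: pos=(-2,8), heading=90, pen down
REPEAT 2 [
  -- iteration 1/2 --
  RT 144: heading 90 -> 306
  LT 124: heading 306 -> 70
  PD: pen down
  REPEAT 3 [
    -- iteration 1/3 --
    FD 14: (-2,8) -> (2.788,21.156) [heading=70, draw]
    RT 15: heading 70 -> 55
    -- iteration 2/3 --
    FD 14: (2.788,21.156) -> (10.818,32.624) [heading=55, draw]
    RT 15: heading 55 -> 40
    -- iteration 3/3 --
    FD 14: (10.818,32.624) -> (21.543,41.623) [heading=40, draw]
    RT 15: heading 40 -> 25
  ]
  -- iteration 2/2 --
  RT 144: heading 25 -> 241
  LT 124: heading 241 -> 5
  PD: pen down
  REPEAT 3 [
    -- iteration 1/3 --
    FD 14: (21.543,41.623) -> (35.49,42.843) [heading=5, draw]
    RT 15: heading 5 -> 350
    -- iteration 2/3 --
    FD 14: (35.49,42.843) -> (49.277,40.412) [heading=350, draw]
    RT 15: heading 350 -> 335
    -- iteration 3/3 --
    FD 14: (49.277,40.412) -> (61.965,34.495) [heading=335, draw]
    RT 15: heading 335 -> 320
  ]
]
Final: pos=(61.965,34.495), heading=320, 6 segment(s) drawn

Answer: 61.965 34.495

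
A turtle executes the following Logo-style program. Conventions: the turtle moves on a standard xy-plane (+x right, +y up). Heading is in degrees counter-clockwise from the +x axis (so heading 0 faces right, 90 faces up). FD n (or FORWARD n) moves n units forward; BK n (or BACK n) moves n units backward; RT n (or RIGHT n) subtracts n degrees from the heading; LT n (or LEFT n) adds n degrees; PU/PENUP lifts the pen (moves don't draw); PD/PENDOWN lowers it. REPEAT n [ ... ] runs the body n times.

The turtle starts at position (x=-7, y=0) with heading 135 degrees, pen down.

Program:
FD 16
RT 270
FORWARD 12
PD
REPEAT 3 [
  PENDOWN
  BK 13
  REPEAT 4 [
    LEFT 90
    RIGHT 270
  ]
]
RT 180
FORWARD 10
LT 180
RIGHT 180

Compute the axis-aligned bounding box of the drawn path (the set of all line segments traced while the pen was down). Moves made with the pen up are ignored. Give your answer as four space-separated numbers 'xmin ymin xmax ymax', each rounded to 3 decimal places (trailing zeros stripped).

Executing turtle program step by step:
Start: pos=(-7,0), heading=135, pen down
FD 16: (-7,0) -> (-18.314,11.314) [heading=135, draw]
RT 270: heading 135 -> 225
FD 12: (-18.314,11.314) -> (-26.799,2.828) [heading=225, draw]
PD: pen down
REPEAT 3 [
  -- iteration 1/3 --
  PD: pen down
  BK 13: (-26.799,2.828) -> (-17.607,12.021) [heading=225, draw]
  REPEAT 4 [
    -- iteration 1/4 --
    LT 90: heading 225 -> 315
    RT 270: heading 315 -> 45
    -- iteration 2/4 --
    LT 90: heading 45 -> 135
    RT 270: heading 135 -> 225
    -- iteration 3/4 --
    LT 90: heading 225 -> 315
    RT 270: heading 315 -> 45
    -- iteration 4/4 --
    LT 90: heading 45 -> 135
    RT 270: heading 135 -> 225
  ]
  -- iteration 2/3 --
  PD: pen down
  BK 13: (-17.607,12.021) -> (-8.414,21.213) [heading=225, draw]
  REPEAT 4 [
    -- iteration 1/4 --
    LT 90: heading 225 -> 315
    RT 270: heading 315 -> 45
    -- iteration 2/4 --
    LT 90: heading 45 -> 135
    RT 270: heading 135 -> 225
    -- iteration 3/4 --
    LT 90: heading 225 -> 315
    RT 270: heading 315 -> 45
    -- iteration 4/4 --
    LT 90: heading 45 -> 135
    RT 270: heading 135 -> 225
  ]
  -- iteration 3/3 --
  PD: pen down
  BK 13: (-8.414,21.213) -> (0.778,30.406) [heading=225, draw]
  REPEAT 4 [
    -- iteration 1/4 --
    LT 90: heading 225 -> 315
    RT 270: heading 315 -> 45
    -- iteration 2/4 --
    LT 90: heading 45 -> 135
    RT 270: heading 135 -> 225
    -- iteration 3/4 --
    LT 90: heading 225 -> 315
    RT 270: heading 315 -> 45
    -- iteration 4/4 --
    LT 90: heading 45 -> 135
    RT 270: heading 135 -> 225
  ]
]
RT 180: heading 225 -> 45
FD 10: (0.778,30.406) -> (7.849,37.477) [heading=45, draw]
LT 180: heading 45 -> 225
RT 180: heading 225 -> 45
Final: pos=(7.849,37.477), heading=45, 6 segment(s) drawn

Segment endpoints: x in {-26.799, -18.314, -17.607, -8.414, -7, 0.778, 7.849}, y in {0, 2.828, 11.314, 12.021, 21.213, 30.406, 37.477}
xmin=-26.799, ymin=0, xmax=7.849, ymax=37.477

Answer: -26.799 0 7.849 37.477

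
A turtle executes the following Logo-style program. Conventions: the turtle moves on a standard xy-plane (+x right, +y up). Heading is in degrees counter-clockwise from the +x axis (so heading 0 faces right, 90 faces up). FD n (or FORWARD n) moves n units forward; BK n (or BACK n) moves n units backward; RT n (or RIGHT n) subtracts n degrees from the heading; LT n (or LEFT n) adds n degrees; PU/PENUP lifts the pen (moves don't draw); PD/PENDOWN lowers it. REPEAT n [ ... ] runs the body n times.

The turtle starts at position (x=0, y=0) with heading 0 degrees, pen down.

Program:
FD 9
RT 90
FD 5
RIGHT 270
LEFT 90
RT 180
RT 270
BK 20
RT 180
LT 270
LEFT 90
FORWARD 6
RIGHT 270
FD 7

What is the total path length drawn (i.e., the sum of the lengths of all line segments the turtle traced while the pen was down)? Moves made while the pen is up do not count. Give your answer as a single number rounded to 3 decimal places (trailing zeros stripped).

Executing turtle program step by step:
Start: pos=(0,0), heading=0, pen down
FD 9: (0,0) -> (9,0) [heading=0, draw]
RT 90: heading 0 -> 270
FD 5: (9,0) -> (9,-5) [heading=270, draw]
RT 270: heading 270 -> 0
LT 90: heading 0 -> 90
RT 180: heading 90 -> 270
RT 270: heading 270 -> 0
BK 20: (9,-5) -> (-11,-5) [heading=0, draw]
RT 180: heading 0 -> 180
LT 270: heading 180 -> 90
LT 90: heading 90 -> 180
FD 6: (-11,-5) -> (-17,-5) [heading=180, draw]
RT 270: heading 180 -> 270
FD 7: (-17,-5) -> (-17,-12) [heading=270, draw]
Final: pos=(-17,-12), heading=270, 5 segment(s) drawn

Segment lengths:
  seg 1: (0,0) -> (9,0), length = 9
  seg 2: (9,0) -> (9,-5), length = 5
  seg 3: (9,-5) -> (-11,-5), length = 20
  seg 4: (-11,-5) -> (-17,-5), length = 6
  seg 5: (-17,-5) -> (-17,-12), length = 7
Total = 47

Answer: 47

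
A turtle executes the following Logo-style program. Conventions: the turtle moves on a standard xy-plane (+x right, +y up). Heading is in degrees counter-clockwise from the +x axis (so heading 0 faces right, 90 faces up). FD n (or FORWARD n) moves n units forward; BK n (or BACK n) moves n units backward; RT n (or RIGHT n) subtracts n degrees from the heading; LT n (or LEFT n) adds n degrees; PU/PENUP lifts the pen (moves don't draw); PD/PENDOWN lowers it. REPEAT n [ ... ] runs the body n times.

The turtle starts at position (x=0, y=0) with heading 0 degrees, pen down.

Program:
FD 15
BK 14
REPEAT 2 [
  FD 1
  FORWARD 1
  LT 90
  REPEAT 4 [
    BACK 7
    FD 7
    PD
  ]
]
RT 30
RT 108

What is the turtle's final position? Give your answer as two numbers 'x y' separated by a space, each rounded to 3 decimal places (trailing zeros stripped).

Answer: 3 2

Derivation:
Executing turtle program step by step:
Start: pos=(0,0), heading=0, pen down
FD 15: (0,0) -> (15,0) [heading=0, draw]
BK 14: (15,0) -> (1,0) [heading=0, draw]
REPEAT 2 [
  -- iteration 1/2 --
  FD 1: (1,0) -> (2,0) [heading=0, draw]
  FD 1: (2,0) -> (3,0) [heading=0, draw]
  LT 90: heading 0 -> 90
  REPEAT 4 [
    -- iteration 1/4 --
    BK 7: (3,0) -> (3,-7) [heading=90, draw]
    FD 7: (3,-7) -> (3,0) [heading=90, draw]
    PD: pen down
    -- iteration 2/4 --
    BK 7: (3,0) -> (3,-7) [heading=90, draw]
    FD 7: (3,-7) -> (3,0) [heading=90, draw]
    PD: pen down
    -- iteration 3/4 --
    BK 7: (3,0) -> (3,-7) [heading=90, draw]
    FD 7: (3,-7) -> (3,0) [heading=90, draw]
    PD: pen down
    -- iteration 4/4 --
    BK 7: (3,0) -> (3,-7) [heading=90, draw]
    FD 7: (3,-7) -> (3,0) [heading=90, draw]
    PD: pen down
  ]
  -- iteration 2/2 --
  FD 1: (3,0) -> (3,1) [heading=90, draw]
  FD 1: (3,1) -> (3,2) [heading=90, draw]
  LT 90: heading 90 -> 180
  REPEAT 4 [
    -- iteration 1/4 --
    BK 7: (3,2) -> (10,2) [heading=180, draw]
    FD 7: (10,2) -> (3,2) [heading=180, draw]
    PD: pen down
    -- iteration 2/4 --
    BK 7: (3,2) -> (10,2) [heading=180, draw]
    FD 7: (10,2) -> (3,2) [heading=180, draw]
    PD: pen down
    -- iteration 3/4 --
    BK 7: (3,2) -> (10,2) [heading=180, draw]
    FD 7: (10,2) -> (3,2) [heading=180, draw]
    PD: pen down
    -- iteration 4/4 --
    BK 7: (3,2) -> (10,2) [heading=180, draw]
    FD 7: (10,2) -> (3,2) [heading=180, draw]
    PD: pen down
  ]
]
RT 30: heading 180 -> 150
RT 108: heading 150 -> 42
Final: pos=(3,2), heading=42, 22 segment(s) drawn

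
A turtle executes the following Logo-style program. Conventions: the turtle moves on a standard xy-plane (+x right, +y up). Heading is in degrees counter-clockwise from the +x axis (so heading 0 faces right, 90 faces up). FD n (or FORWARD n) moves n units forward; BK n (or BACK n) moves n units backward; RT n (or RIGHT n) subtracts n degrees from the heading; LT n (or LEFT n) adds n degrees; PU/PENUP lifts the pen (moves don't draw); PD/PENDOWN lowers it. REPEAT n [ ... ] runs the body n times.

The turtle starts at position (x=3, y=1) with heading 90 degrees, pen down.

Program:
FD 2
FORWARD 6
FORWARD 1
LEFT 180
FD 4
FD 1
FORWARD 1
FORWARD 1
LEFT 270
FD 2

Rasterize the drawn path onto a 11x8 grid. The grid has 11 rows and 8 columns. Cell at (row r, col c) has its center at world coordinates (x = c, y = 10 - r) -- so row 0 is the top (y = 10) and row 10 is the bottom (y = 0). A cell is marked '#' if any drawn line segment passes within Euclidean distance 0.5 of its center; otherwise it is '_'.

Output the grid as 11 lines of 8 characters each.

Segment 0: (3,1) -> (3,3)
Segment 1: (3,3) -> (3,9)
Segment 2: (3,9) -> (3,10)
Segment 3: (3,10) -> (3,6)
Segment 4: (3,6) -> (3,5)
Segment 5: (3,5) -> (3,4)
Segment 6: (3,4) -> (3,3)
Segment 7: (3,3) -> (1,3)

Answer: ___#____
___#____
___#____
___#____
___#____
___#____
___#____
_###____
___#____
___#____
________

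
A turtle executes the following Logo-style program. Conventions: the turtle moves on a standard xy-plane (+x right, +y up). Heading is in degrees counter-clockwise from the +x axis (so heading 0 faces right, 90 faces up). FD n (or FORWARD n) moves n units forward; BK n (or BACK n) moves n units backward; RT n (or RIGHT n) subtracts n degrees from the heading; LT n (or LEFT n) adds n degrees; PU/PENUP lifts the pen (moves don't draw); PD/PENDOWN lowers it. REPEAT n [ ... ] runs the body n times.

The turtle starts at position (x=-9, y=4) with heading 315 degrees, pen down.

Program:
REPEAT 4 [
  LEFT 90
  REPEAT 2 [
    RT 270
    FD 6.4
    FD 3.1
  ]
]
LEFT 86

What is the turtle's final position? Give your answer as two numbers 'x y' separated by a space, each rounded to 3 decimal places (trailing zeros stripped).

Answer: -9 4

Derivation:
Executing turtle program step by step:
Start: pos=(-9,4), heading=315, pen down
REPEAT 4 [
  -- iteration 1/4 --
  LT 90: heading 315 -> 45
  REPEAT 2 [
    -- iteration 1/2 --
    RT 270: heading 45 -> 135
    FD 6.4: (-9,4) -> (-13.525,8.525) [heading=135, draw]
    FD 3.1: (-13.525,8.525) -> (-15.718,10.718) [heading=135, draw]
    -- iteration 2/2 --
    RT 270: heading 135 -> 225
    FD 6.4: (-15.718,10.718) -> (-20.243,6.192) [heading=225, draw]
    FD 3.1: (-20.243,6.192) -> (-22.435,4) [heading=225, draw]
  ]
  -- iteration 2/4 --
  LT 90: heading 225 -> 315
  REPEAT 2 [
    -- iteration 1/2 --
    RT 270: heading 315 -> 45
    FD 6.4: (-22.435,4) -> (-17.91,8.525) [heading=45, draw]
    FD 3.1: (-17.91,8.525) -> (-15.718,10.718) [heading=45, draw]
    -- iteration 2/2 --
    RT 270: heading 45 -> 135
    FD 6.4: (-15.718,10.718) -> (-20.243,15.243) [heading=135, draw]
    FD 3.1: (-20.243,15.243) -> (-22.435,17.435) [heading=135, draw]
  ]
  -- iteration 3/4 --
  LT 90: heading 135 -> 225
  REPEAT 2 [
    -- iteration 1/2 --
    RT 270: heading 225 -> 315
    FD 6.4: (-22.435,17.435) -> (-17.91,12.91) [heading=315, draw]
    FD 3.1: (-17.91,12.91) -> (-15.718,10.718) [heading=315, draw]
    -- iteration 2/2 --
    RT 270: heading 315 -> 45
    FD 6.4: (-15.718,10.718) -> (-11.192,15.243) [heading=45, draw]
    FD 3.1: (-11.192,15.243) -> (-9,17.435) [heading=45, draw]
  ]
  -- iteration 4/4 --
  LT 90: heading 45 -> 135
  REPEAT 2 [
    -- iteration 1/2 --
    RT 270: heading 135 -> 225
    FD 6.4: (-9,17.435) -> (-13.525,12.91) [heading=225, draw]
    FD 3.1: (-13.525,12.91) -> (-15.718,10.718) [heading=225, draw]
    -- iteration 2/2 --
    RT 270: heading 225 -> 315
    FD 6.4: (-15.718,10.718) -> (-11.192,6.192) [heading=315, draw]
    FD 3.1: (-11.192,6.192) -> (-9,4) [heading=315, draw]
  ]
]
LT 86: heading 315 -> 41
Final: pos=(-9,4), heading=41, 16 segment(s) drawn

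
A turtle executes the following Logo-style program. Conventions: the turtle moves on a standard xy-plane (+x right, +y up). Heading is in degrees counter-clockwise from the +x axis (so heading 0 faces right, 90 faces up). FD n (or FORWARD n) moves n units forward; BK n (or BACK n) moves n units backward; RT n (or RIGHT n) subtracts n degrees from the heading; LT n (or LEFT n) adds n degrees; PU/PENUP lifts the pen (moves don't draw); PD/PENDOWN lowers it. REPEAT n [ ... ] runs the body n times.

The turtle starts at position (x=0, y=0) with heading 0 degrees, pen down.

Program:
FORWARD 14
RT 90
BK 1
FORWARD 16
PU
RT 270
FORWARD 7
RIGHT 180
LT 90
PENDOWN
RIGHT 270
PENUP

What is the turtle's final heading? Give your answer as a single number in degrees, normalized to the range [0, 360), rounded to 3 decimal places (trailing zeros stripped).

Answer: 0

Derivation:
Executing turtle program step by step:
Start: pos=(0,0), heading=0, pen down
FD 14: (0,0) -> (14,0) [heading=0, draw]
RT 90: heading 0 -> 270
BK 1: (14,0) -> (14,1) [heading=270, draw]
FD 16: (14,1) -> (14,-15) [heading=270, draw]
PU: pen up
RT 270: heading 270 -> 0
FD 7: (14,-15) -> (21,-15) [heading=0, move]
RT 180: heading 0 -> 180
LT 90: heading 180 -> 270
PD: pen down
RT 270: heading 270 -> 0
PU: pen up
Final: pos=(21,-15), heading=0, 3 segment(s) drawn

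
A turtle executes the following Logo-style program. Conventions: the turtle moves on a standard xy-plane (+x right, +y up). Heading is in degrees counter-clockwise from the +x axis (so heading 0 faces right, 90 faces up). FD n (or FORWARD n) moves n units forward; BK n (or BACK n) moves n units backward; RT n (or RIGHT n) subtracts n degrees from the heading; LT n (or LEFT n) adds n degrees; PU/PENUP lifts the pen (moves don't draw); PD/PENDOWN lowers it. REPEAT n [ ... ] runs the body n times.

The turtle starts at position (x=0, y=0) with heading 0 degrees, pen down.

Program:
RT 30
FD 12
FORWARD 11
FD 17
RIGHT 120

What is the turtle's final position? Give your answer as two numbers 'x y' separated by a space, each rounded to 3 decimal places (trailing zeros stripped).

Executing turtle program step by step:
Start: pos=(0,0), heading=0, pen down
RT 30: heading 0 -> 330
FD 12: (0,0) -> (10.392,-6) [heading=330, draw]
FD 11: (10.392,-6) -> (19.919,-11.5) [heading=330, draw]
FD 17: (19.919,-11.5) -> (34.641,-20) [heading=330, draw]
RT 120: heading 330 -> 210
Final: pos=(34.641,-20), heading=210, 3 segment(s) drawn

Answer: 34.641 -20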